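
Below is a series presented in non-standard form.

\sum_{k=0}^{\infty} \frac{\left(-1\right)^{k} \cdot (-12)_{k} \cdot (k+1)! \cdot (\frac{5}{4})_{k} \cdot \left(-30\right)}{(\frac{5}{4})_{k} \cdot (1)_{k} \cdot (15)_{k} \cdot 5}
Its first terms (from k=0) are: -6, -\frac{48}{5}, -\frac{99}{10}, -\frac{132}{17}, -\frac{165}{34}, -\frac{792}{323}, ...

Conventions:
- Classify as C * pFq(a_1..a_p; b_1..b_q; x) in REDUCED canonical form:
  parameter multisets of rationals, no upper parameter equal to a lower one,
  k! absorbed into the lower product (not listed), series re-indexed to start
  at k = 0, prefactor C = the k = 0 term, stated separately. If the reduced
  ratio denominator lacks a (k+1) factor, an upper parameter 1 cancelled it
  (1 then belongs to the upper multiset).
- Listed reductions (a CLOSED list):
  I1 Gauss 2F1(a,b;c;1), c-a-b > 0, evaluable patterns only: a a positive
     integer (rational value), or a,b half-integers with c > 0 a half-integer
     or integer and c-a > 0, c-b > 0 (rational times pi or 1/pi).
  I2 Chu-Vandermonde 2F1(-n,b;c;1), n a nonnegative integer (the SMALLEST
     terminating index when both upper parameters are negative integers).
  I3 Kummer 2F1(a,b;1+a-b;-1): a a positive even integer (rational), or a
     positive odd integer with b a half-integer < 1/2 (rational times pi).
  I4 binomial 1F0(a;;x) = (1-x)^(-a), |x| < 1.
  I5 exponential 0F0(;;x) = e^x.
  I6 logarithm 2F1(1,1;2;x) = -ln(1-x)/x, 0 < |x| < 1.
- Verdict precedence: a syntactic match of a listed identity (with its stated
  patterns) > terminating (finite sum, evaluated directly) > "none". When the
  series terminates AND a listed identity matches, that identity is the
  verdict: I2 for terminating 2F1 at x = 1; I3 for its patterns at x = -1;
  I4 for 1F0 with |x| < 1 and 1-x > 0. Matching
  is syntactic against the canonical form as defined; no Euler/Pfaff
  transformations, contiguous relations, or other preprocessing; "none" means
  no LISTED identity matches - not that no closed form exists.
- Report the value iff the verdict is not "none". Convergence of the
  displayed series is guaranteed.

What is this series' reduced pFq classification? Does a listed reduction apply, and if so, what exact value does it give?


At argument -1: a 2F1 with upper {-12, 2}, lower {15}, scaled by C = -6. Verdict: the Kummer evaluation I3 matches (x = -1; c = 15 equals 1+a-b for upper {-12, 2}: listed pattern). Exact value: -42.

Key observation: from the first term -6: the parameter 5/4 appears in both the upper and lower lists and cancels.
Step ratio: r(k) = -1 * (k-12) (k+2) / [(k+15) (k+1)] - poly over poly, x = -1 from leading terms; C = -6 at k = 0.


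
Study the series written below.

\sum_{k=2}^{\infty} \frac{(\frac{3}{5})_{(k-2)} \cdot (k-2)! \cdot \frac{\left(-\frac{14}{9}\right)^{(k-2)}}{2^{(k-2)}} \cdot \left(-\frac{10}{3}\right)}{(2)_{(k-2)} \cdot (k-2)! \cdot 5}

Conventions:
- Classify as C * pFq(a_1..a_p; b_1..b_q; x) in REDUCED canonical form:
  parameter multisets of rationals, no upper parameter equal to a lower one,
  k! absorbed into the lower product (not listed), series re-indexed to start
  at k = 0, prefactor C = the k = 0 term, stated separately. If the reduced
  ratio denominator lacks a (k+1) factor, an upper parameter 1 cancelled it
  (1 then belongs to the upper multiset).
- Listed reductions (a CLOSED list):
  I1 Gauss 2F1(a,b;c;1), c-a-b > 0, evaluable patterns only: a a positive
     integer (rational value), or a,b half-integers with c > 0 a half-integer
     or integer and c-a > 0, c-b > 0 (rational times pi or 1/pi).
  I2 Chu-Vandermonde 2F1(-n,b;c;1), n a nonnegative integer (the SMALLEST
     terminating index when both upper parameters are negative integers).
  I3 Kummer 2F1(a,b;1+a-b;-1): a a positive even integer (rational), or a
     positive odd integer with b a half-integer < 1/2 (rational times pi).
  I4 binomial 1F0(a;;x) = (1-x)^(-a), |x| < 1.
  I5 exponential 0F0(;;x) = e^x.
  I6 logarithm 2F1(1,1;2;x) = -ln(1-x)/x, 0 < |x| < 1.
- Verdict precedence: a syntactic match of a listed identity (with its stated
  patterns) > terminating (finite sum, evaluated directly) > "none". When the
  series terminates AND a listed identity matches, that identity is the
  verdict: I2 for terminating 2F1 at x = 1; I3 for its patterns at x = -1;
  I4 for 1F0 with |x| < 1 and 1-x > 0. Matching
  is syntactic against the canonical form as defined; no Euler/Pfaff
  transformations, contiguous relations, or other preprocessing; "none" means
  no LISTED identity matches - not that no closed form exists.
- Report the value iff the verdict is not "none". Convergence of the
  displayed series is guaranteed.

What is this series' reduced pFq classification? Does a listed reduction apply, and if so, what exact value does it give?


Reduced: x = -\frac{7}{9}, 2F1, upper = {\frac{3}{5}, 1}, lower = {2}, C = -\frac{2}{3}. Verdict: none. A 2F1 with upper {\frac{3}{5}, 1} fits none of I1-I6 at x = -\frac{7}{9}; the sum runs forever.

The tell: from the first term -\frac{2}{3}: the factorial ratio (prefactor -2/3) (k+a-1)!/(a-1)! is a rising factorial (a)_k.
Adjacent-term ratio: r(k) = -\frac{7}{9} * (k+\frac{3}{5}) (k+1) / [(k+2) (k+1)] ; factor over Q: parameters, x = -\frac{7}{9}, and C = -\frac{2}{3}.


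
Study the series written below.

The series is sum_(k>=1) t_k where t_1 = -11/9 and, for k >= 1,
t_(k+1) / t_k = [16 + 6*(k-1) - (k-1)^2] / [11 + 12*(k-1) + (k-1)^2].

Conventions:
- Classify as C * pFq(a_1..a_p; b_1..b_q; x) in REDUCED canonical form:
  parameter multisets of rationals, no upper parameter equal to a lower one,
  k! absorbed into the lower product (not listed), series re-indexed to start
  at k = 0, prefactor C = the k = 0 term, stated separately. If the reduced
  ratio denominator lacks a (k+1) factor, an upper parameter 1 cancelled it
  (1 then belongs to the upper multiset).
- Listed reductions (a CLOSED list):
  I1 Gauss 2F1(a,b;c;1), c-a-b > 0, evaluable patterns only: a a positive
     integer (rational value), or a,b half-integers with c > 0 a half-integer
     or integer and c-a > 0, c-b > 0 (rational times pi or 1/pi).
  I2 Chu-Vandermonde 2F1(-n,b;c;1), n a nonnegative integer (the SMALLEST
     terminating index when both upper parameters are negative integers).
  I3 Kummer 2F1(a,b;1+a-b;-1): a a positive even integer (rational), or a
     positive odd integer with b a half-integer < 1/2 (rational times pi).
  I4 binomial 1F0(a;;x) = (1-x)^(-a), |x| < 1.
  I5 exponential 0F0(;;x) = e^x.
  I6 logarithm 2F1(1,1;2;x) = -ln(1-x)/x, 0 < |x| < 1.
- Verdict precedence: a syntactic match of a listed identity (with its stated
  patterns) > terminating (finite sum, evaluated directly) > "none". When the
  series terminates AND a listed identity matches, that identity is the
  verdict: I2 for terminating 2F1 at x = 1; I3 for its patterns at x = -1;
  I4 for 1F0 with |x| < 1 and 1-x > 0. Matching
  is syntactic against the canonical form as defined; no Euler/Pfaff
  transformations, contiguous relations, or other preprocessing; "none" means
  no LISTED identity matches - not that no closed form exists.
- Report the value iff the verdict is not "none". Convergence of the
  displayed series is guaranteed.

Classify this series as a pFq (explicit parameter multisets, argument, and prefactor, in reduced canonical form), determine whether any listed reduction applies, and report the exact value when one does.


Reduced: x = -1, 2F1, upper = {-8, 2}, lower = {11}, C = -11/9. Verdict: Kummer's theorem (I3) matches (x = -1; c = 11 equals 1+a-b for upper {-8, 2}: listed pattern). Its exact value is -55/9.

Key observation: t_0 = -11/9 here, and roots of the ratio polynomials (prefactor -11/9) are the negated parameters.
Ratio: r(k) = (-1) * (k-8) (k+2) / [(k+11) (k+1)] - poly over poly, x = (-1) from leading terms; C = -11/9 at k = 0.


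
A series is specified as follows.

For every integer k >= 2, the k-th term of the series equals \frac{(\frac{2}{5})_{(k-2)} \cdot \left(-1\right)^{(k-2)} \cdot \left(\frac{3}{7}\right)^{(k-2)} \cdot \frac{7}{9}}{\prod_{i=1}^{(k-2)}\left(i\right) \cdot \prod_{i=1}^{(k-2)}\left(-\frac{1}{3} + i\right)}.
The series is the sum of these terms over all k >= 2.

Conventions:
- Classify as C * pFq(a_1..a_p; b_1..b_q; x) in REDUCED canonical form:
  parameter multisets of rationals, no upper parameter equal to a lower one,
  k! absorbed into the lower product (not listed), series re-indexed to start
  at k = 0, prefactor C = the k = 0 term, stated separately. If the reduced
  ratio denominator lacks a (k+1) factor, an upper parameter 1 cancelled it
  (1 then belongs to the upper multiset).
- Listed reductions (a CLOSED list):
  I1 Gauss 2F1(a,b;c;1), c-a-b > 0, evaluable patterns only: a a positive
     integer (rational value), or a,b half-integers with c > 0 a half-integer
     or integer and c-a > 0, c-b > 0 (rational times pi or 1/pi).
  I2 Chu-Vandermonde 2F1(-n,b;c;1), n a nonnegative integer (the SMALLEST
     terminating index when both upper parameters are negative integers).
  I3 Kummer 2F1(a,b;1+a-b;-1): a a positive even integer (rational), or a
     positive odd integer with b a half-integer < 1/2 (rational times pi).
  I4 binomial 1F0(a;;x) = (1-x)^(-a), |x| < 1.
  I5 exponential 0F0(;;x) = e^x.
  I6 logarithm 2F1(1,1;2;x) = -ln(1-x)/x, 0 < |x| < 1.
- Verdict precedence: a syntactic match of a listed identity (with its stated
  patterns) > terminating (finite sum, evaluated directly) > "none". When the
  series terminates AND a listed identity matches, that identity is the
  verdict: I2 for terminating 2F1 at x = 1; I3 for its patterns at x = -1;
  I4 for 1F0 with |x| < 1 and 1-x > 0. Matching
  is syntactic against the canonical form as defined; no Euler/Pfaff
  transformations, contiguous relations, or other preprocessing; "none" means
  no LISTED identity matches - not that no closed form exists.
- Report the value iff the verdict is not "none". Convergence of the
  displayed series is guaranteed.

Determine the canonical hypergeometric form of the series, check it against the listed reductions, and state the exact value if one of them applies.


At argument -\frac{3}{7}: a 1F1 with upper {\frac{2}{5}}, lower {\frac{2}{3}}, scaled by C = \frac{7}{9}. Verdict: none - this 1F1 at x = -\frac{3}{7} matches no listed pattern, and upper {\frac{2}{5}} holds no stopper.

Key observation: x = -\frac{3}{7} and the (-1)^k factor (C = 7/9) folds into the argument's sign.
Step ratio: r(k) = -\frac{3}{7} * (k+\frac{2}{5}) / [(k+\frac{2}{3}) (k+1)] - poly over poly, x = -\frac{3}{7} from leading terms; C = \frac{7}{9} at k = 0.


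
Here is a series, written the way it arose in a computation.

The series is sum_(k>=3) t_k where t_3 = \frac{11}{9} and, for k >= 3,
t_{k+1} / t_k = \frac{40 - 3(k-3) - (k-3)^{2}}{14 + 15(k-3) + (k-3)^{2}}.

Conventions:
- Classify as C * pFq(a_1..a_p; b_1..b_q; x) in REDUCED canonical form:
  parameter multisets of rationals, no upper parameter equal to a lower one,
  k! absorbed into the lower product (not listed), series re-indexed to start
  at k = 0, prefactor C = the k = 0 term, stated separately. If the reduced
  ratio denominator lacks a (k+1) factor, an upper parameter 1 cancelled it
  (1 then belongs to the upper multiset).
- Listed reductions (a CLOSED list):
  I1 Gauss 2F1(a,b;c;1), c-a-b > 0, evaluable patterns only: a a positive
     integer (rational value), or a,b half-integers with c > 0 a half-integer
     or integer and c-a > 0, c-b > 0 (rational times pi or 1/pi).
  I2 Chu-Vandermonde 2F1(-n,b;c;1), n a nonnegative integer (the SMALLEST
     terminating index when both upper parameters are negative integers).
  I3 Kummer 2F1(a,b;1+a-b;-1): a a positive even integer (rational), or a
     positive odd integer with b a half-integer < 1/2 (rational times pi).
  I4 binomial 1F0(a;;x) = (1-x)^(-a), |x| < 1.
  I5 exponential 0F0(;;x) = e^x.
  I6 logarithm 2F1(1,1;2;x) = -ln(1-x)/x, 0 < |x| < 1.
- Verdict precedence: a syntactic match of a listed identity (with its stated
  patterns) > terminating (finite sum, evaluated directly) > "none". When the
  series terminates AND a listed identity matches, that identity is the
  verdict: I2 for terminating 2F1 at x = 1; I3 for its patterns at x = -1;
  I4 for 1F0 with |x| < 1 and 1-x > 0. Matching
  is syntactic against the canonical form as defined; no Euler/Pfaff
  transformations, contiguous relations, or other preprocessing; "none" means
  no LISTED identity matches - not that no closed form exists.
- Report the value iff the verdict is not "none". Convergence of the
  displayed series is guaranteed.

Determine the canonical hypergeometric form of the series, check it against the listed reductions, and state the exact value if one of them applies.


With C = \frac{11}{9}: the canonical form is 2F1(-5, 8; 14; -1). Verdict (x = -1): Kummer (I3) applies (x = -1; c = 14 equals 1+a-b for upper {-5, 8}: listed pattern). Exact value: \frac{1573}{126}.

Key observation: x = -1 and roots of the ratio polynomials (C = 11/9) are the negated parameters.
Ratio: r(k) = -1 * (k-5) (k+8) / [(k+14) (k+1)] - rational; roots negated = parameters, x = -1, C = \frac{11}{9}.


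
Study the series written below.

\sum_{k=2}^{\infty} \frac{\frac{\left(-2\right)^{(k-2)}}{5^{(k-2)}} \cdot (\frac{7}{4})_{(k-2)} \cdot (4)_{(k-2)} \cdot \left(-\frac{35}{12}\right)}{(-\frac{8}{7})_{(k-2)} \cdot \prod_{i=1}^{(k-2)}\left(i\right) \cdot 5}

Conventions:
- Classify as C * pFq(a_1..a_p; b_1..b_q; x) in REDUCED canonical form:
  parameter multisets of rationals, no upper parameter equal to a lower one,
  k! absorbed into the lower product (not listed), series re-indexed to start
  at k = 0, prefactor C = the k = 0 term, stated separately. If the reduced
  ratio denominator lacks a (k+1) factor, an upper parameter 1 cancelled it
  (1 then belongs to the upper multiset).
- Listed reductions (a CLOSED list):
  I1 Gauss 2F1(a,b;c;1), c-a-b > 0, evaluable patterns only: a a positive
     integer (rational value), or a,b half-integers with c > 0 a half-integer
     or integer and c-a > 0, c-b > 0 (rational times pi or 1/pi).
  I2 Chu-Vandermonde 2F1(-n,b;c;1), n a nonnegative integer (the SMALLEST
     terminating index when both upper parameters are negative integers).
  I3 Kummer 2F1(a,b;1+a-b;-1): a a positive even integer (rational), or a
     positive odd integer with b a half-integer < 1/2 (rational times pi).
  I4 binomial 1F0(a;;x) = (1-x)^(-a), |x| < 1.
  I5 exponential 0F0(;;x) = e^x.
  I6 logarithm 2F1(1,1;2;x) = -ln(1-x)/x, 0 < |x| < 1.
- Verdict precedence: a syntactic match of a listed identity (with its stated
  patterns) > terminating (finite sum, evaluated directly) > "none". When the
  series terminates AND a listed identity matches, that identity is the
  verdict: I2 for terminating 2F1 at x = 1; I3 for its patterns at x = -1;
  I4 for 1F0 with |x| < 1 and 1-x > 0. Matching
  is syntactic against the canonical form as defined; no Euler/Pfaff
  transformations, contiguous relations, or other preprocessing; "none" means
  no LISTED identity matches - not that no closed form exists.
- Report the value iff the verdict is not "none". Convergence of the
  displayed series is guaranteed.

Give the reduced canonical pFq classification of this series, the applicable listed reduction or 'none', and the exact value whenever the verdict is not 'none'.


At argument -\frac{2}{5}: a 2F1 with upper {\frac{7}{4}, 4}, lower {-\frac{8}{7}}, scaled by C = -\frac{7}{12}. Verdict: none. No listed pattern accepts 2F1(\frac{7}{4}, 4; -\frac{8}{7}; -\frac{2}{5}).

Key step: from the first term -\frac{7}{12}: the two geometric factors (C = -7/12, x = -2/5) combine into one argument.
Term ratio: r(k) = -\frac{2}{5} * (k+\frac{7}{4}) (k+4) / [(k-\frac{8}{7}) (k+1)] - poly over poly, x = -\frac{2}{5} from leading terms; C = -\frac{7}{12} at k = 0.


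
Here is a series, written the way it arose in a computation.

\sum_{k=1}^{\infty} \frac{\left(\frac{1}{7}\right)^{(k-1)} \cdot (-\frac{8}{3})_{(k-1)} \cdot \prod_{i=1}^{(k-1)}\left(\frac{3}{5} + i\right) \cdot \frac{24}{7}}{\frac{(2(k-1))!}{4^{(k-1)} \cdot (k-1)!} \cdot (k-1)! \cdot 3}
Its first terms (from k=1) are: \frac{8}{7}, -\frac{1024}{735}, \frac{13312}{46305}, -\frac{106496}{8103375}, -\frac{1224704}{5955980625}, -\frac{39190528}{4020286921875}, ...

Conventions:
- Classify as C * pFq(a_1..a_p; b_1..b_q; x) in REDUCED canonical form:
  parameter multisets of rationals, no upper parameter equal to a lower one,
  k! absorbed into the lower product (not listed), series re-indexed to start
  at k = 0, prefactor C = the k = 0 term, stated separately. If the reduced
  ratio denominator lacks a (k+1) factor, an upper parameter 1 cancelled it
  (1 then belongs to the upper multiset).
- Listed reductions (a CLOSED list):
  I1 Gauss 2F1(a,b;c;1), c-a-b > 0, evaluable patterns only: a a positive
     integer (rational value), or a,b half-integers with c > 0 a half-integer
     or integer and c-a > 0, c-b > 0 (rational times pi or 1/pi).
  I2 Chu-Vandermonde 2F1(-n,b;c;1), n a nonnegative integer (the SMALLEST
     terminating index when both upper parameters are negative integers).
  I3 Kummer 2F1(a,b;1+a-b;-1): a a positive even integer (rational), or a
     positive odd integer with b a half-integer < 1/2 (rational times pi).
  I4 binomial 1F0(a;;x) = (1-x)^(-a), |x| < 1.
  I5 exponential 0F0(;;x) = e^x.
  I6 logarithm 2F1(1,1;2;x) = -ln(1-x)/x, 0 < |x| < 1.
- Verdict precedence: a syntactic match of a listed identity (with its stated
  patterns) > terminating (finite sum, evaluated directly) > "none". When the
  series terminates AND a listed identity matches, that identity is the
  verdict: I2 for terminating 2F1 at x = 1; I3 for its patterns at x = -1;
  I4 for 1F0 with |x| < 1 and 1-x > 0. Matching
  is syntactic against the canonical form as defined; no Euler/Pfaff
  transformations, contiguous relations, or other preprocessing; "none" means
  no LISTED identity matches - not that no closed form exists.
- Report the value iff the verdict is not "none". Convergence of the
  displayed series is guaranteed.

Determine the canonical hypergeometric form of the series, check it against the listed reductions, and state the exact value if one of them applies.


This is \frac{8}{7} * 2F1(-\frac{8}{3}, \frac{8}{5}; \frac{1}{2}; \frac{1}{7}) in reduced canonical form. Verdict: none - this 2F1 at x = \frac{1}{7} matches no listed pattern, and upper {-\frac{8}{3}, \frac{8}{5}} holds no stopper.

Key step: x = \frac{1}{7} and the lower (2k)!/(4^k k!) block (prefactor 8/7) is (1/2)_k.
Adjacent-term ratio: r(k) = \frac{1}{7} * (k-\frac{8}{3}) (k+\frac{8}{5}) / [(k+\frac{1}{2}) (k+1)] - poly over poly, x = \frac{1}{7} from leading terms; C = \frac{8}{7} at k = 0.


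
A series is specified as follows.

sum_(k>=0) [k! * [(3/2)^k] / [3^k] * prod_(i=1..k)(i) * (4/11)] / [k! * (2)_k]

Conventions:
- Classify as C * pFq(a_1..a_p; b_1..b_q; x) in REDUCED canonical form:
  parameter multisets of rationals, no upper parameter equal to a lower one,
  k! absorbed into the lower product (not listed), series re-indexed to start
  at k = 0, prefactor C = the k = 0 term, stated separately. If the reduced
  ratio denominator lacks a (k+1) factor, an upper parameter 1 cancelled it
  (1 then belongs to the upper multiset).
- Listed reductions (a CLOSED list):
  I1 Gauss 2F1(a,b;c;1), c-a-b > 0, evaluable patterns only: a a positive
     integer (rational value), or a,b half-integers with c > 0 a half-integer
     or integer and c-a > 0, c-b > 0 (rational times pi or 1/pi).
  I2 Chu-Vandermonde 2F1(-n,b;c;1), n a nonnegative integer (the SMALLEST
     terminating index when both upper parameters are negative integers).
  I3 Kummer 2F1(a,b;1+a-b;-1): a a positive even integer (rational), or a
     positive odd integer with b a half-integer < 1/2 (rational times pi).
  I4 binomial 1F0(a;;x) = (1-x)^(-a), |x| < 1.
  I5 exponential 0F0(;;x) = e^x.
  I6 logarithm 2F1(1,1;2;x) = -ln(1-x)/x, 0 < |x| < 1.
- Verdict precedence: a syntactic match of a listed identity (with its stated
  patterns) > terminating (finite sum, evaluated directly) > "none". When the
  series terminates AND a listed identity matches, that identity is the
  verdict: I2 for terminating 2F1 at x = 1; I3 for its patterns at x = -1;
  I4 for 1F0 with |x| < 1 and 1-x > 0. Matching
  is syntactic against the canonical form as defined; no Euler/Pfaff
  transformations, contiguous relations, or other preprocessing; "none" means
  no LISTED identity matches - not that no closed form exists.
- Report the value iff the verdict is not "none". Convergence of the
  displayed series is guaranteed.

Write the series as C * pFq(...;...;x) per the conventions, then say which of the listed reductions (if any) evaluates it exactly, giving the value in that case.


Classification (C = 4/11): 2F1 with upper {1, 1}, lower {2}, argument x = 1/2. Verdict (x = 1/2): the I6 logarithm reduction applies (the logarithm: parameters (1,1;2), x = 1/2). Sum: (-8/11) * ln(1/2).

First insight: with t_0 = 4/11, the two k-th powers (C = 4/11) combine into one argument.
Consecutive-term ratio: r(k) = (1/2) * (k+1) (k+1) / [(k+2) (k+1)] - rational in k, leading ratio (1/2); with t_0 = 4/11, classification follows.


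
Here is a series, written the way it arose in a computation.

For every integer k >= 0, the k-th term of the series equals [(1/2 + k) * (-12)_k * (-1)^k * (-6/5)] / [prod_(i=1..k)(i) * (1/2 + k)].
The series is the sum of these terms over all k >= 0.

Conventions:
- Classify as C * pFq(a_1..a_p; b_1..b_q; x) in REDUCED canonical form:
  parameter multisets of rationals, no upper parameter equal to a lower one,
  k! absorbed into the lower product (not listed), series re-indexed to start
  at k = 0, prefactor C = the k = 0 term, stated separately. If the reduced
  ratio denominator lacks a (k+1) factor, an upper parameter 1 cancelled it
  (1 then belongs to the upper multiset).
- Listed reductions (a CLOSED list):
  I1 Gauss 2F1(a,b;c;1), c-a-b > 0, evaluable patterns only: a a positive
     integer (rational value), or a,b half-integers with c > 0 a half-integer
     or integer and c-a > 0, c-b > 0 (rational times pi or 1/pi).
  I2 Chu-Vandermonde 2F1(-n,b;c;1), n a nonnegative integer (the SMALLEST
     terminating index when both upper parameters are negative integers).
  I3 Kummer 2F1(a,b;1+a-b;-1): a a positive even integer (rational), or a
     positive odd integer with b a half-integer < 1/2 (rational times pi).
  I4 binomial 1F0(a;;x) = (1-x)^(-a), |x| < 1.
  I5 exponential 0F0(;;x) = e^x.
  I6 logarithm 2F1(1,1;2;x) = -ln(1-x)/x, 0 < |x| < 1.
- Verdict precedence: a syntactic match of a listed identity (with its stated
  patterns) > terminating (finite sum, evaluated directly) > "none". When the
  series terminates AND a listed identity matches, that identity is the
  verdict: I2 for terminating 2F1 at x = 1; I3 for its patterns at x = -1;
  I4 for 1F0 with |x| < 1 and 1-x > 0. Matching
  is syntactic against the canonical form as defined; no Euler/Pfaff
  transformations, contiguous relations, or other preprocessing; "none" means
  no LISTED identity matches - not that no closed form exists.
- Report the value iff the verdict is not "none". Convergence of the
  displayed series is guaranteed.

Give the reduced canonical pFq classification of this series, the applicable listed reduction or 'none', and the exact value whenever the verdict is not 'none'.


This is -6/5 * 1F0(-12; -; -1) in reduced canonical form. Verdict: terminating. (-12)_k vanishes past k = 12, leaving a 13-term sum, computed directly. Value: -24576/5.

Key step: from the first term -6/5: striking the common factor k + 1/2 reduces the term (prefactor -6/5).
Consecutive-term ratio: r(k) = (-1) * (k-12) / [(k+1)] - rational; roots negated = parameters, x = (-1), C = -6/5.


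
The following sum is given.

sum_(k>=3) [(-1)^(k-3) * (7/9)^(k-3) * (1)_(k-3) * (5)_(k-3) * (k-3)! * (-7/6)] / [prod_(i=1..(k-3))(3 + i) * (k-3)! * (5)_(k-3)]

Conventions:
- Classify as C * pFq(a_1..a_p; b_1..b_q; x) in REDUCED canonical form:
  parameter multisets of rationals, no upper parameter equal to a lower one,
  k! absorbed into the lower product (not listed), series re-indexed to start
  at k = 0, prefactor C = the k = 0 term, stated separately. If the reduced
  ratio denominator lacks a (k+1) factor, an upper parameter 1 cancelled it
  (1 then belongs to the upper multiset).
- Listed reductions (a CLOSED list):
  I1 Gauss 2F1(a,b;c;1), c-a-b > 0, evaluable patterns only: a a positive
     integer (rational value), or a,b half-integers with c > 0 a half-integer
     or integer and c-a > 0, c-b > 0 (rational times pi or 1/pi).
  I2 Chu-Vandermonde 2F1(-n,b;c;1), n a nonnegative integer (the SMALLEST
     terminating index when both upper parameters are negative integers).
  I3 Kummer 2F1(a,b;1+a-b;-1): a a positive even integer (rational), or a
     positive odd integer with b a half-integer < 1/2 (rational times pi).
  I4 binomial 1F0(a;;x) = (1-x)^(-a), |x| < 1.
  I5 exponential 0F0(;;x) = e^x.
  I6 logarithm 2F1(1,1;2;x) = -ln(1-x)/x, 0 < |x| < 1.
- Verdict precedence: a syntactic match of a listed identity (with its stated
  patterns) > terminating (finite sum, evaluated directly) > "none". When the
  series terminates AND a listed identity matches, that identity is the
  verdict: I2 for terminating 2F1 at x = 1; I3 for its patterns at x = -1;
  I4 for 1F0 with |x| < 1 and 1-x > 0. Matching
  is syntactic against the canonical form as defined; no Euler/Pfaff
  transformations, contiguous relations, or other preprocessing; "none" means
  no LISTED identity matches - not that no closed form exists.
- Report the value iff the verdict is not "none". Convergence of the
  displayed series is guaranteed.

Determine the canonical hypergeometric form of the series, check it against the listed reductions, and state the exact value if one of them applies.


Canonical form: C = -7/6 times 2F1 with upper {1, 1}, lower {4}, x = -7/9. Verdict: no listed reduction: x = -7/9 and upper {1, 1} fail every I1-I6 pattern.

Structural cue: with t_0 = -7/6, the lower running product (C = -7/6, x = -7/9) is a rising factorial.
Ratio: r(k) = (-7/9) * (k+1) (k+1) / [(k+4) (k+1)] ; factor over Q: parameters, x = (-7/9), and C = -7/6.


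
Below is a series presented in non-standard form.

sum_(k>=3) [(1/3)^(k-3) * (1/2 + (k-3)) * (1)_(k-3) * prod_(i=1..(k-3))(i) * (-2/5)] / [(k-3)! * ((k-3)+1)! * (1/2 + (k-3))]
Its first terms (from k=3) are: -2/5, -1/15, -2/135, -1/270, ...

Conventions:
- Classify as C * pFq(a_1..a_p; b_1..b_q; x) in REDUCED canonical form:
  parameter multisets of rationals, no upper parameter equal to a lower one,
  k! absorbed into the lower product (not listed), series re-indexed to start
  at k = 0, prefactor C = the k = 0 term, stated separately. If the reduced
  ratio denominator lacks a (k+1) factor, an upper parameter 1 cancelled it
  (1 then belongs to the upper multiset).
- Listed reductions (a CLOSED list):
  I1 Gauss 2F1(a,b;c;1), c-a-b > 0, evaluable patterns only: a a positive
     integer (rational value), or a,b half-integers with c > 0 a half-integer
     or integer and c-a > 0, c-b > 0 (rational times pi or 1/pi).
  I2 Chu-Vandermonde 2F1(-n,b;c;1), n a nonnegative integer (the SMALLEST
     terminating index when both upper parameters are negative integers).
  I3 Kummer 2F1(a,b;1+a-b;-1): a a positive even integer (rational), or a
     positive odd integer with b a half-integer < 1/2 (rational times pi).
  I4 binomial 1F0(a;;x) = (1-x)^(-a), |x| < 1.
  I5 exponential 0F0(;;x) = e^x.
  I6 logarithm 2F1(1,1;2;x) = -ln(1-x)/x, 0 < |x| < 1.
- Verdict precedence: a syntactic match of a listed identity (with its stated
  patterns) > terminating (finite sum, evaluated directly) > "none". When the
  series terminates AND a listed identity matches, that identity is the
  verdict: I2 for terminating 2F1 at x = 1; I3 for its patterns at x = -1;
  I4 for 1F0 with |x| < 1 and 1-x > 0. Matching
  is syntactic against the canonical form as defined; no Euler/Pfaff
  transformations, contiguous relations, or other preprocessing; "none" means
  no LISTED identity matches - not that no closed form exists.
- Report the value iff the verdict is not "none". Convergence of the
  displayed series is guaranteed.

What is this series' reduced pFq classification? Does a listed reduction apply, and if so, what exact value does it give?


The series (x = 1/3) is 2F1: upper {1, 1}, lower {2}, prefactor -2/5. Verdict: the logarithmic series (I6) matches (the logarithm: parameters (1,1;2), x = 1/3). Hence: (6/5) * ln(2/3).

Key observation: x = (1/3) and striking the common factor k + 1/2 reduces the term (prefactor -2/5).
Consecutive-term ratio: r(k) = (1/3) * (k+1) (k+1) / [(k+2) (k+1)] - poly over poly, x = (1/3) from leading terms; C = -2/5 at k = 0.


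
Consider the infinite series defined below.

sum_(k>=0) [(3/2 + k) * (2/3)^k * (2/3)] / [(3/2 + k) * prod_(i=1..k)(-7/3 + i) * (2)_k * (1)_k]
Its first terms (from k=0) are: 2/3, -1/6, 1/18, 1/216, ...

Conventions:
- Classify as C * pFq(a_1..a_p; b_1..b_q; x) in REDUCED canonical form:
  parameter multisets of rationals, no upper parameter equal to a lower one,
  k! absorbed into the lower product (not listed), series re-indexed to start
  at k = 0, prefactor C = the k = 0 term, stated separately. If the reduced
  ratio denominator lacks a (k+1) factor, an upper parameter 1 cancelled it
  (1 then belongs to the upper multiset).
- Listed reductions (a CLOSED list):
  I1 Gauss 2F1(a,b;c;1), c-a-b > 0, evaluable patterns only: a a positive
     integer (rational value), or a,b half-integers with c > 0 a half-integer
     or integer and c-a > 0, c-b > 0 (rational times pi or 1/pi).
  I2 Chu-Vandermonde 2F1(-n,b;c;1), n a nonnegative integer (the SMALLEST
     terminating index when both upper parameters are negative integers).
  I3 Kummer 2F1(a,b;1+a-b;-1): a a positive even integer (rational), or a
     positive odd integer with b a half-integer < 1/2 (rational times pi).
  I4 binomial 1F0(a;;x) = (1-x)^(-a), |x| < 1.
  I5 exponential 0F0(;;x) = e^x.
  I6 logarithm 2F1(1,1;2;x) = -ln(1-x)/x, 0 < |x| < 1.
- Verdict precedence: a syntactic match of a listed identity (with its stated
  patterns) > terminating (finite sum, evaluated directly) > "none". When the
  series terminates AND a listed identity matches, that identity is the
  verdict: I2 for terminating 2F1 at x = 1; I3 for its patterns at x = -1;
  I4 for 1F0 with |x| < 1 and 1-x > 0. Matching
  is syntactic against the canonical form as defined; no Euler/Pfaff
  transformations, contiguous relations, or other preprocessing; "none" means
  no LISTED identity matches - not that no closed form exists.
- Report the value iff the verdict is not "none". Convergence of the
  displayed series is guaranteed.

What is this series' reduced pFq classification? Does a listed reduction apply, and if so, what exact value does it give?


First insight: t_0 being 2/3, the lower running product (prefactor 2/3) is a rising factorial.
Ratio: r(k) = (2/3) * 1 / [(k-4/3) (k+2) (k+1)] - rational in k. x = (2/3); t_0 = 2/3; negate the roots.

Classification (C = 2/3): 0F2 with upper {-}, lower {-4/3, 2}, argument x = 2/3. Verdict: none here - no I1-I6 shape fits x = 2/3 with lower {-4/3, 2}.


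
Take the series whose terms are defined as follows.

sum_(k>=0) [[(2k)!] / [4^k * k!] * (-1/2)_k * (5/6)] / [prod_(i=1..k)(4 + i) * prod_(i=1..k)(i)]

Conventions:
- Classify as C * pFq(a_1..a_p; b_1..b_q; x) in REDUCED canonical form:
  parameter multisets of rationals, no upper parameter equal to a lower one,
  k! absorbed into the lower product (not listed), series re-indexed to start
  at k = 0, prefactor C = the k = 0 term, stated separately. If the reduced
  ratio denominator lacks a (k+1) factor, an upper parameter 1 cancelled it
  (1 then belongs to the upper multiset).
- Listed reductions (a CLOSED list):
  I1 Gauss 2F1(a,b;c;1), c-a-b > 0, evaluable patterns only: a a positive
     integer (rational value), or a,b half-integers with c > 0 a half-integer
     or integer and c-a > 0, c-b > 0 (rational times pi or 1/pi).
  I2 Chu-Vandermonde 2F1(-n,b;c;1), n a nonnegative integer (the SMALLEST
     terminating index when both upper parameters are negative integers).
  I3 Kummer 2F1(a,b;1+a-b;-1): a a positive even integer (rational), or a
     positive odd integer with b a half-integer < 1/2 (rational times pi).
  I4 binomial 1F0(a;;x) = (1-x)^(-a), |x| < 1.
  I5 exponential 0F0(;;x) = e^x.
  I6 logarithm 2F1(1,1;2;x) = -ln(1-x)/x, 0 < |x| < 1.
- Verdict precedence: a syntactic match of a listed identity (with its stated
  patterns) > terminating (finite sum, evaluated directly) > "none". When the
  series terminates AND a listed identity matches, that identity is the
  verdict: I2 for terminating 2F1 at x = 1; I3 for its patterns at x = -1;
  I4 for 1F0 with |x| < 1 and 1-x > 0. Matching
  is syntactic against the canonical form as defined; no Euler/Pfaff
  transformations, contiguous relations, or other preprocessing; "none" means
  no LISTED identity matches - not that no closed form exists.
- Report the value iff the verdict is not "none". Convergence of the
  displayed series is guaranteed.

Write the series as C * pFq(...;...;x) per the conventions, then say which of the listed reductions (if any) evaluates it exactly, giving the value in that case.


The series (x = 1) is 2F1: upper {-1/2, 1/2}, lower {5}, prefactor 5/6. Verdict: Gauss (I1, half-integer pattern) applies (x = 1; upper {-1/2, 1/2} half-integers, c = 5 in the evaluable pattern). Its exact value is (16384/6615) / pi.

Key observation: t_0 being 5/6, the product of the first k integers (C = 5/6, x = 1) is k!.
Adjacent-term ratio: r(k) = 1 * (k-1/2) (k+1/2) / [(k+5) (k+1)] - poly over poly, x = 1 from leading terms; C = 5/6 at k = 0.


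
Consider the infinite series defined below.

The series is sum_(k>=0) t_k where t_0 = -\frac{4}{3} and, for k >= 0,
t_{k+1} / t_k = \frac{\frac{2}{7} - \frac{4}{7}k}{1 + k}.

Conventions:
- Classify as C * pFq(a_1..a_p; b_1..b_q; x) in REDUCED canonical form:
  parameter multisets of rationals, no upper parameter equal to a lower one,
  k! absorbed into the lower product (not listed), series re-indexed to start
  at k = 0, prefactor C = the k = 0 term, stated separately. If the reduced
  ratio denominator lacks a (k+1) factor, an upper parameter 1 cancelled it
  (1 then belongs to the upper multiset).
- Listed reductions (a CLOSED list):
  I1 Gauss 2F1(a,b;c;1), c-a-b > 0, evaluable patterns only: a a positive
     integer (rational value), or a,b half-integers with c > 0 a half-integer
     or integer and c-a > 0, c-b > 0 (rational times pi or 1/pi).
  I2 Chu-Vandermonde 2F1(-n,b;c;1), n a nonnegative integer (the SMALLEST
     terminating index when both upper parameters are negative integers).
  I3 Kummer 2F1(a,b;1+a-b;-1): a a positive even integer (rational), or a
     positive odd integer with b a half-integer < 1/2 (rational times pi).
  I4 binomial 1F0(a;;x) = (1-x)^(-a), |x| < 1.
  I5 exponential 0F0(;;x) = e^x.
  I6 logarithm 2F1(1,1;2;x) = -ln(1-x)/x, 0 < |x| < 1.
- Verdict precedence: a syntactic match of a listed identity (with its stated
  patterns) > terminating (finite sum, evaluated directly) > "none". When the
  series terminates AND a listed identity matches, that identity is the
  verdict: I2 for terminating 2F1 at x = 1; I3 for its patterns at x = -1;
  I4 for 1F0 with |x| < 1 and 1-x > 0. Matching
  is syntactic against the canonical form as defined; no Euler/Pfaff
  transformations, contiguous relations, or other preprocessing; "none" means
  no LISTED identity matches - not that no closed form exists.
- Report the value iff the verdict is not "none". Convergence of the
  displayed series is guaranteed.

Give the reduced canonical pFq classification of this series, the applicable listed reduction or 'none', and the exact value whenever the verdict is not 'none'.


Key step: x = -\frac{4}{7} and roots of the ratio polynomials (C = -4/3) are the negated parameters.
Step ratio: r(k) = -\frac{4}{7} * (k-\frac{1}{2}) / [(k+1)] - rational in k. x = -\frac{4}{7}; t_0 = -\frac{4}{3}; negate the roots.

The series (x = -\frac{4}{7}) is 1F0: upper {-\frac{1}{2}}, lower {-}, prefactor -\frac{4}{3}. Verdict: the I4 binomial reduction applies (the 1F0 binomial series: exponent 1/2, x = -\frac{4}{7}). Value: \left(-\frac{4}{3}\right) \cdot \left(\frac{11}{7}\right)^{\frac{1}{2}}.


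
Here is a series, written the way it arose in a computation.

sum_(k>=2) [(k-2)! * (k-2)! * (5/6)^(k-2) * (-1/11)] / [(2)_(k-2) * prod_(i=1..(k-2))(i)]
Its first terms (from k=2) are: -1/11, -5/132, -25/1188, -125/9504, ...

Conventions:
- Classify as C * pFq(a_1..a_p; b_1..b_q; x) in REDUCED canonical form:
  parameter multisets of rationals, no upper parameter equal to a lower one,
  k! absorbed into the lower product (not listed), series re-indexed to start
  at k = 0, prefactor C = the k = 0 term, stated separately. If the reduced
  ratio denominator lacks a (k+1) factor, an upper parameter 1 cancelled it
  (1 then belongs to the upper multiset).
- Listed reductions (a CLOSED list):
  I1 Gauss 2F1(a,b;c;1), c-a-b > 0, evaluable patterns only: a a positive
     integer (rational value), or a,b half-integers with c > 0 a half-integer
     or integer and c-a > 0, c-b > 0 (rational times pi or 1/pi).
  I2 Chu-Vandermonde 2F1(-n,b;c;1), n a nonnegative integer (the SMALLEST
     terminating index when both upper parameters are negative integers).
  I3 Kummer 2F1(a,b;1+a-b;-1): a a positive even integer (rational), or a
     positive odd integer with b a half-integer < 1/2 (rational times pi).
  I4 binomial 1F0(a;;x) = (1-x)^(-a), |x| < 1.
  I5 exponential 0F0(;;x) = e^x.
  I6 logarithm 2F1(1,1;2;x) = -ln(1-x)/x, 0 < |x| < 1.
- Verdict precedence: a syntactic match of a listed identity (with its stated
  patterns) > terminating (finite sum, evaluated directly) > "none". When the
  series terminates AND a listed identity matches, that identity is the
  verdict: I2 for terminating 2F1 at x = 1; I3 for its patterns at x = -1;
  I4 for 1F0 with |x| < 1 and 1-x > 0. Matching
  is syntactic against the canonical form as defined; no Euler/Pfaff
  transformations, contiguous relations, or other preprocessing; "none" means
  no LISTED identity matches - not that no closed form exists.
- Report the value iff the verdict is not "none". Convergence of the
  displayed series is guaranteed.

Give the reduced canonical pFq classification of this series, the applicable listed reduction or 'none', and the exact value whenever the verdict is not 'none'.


The series (x = 5/6) is 2F1: upper {1, 1}, lower {2}, prefactor -1/11. Verdict: the I6 logarithm reduction matches (the logarithm: parameters (1,1;2), x = 5/6). Its exact value is (6/55) * ln(1/6).

The tell: x = (5/6) and the factorial ratio (C = -1/11, x = 5/6) (k+a-1)!/(a-1)! is a rising factorial (a)_k.
Adjacent-term ratio: r(k) = (5/6) * (k+1) (k+1) / [(k+2) (k+1)] - rational in k, leading ratio (5/6); with t_0 = -1/11, classification follows.


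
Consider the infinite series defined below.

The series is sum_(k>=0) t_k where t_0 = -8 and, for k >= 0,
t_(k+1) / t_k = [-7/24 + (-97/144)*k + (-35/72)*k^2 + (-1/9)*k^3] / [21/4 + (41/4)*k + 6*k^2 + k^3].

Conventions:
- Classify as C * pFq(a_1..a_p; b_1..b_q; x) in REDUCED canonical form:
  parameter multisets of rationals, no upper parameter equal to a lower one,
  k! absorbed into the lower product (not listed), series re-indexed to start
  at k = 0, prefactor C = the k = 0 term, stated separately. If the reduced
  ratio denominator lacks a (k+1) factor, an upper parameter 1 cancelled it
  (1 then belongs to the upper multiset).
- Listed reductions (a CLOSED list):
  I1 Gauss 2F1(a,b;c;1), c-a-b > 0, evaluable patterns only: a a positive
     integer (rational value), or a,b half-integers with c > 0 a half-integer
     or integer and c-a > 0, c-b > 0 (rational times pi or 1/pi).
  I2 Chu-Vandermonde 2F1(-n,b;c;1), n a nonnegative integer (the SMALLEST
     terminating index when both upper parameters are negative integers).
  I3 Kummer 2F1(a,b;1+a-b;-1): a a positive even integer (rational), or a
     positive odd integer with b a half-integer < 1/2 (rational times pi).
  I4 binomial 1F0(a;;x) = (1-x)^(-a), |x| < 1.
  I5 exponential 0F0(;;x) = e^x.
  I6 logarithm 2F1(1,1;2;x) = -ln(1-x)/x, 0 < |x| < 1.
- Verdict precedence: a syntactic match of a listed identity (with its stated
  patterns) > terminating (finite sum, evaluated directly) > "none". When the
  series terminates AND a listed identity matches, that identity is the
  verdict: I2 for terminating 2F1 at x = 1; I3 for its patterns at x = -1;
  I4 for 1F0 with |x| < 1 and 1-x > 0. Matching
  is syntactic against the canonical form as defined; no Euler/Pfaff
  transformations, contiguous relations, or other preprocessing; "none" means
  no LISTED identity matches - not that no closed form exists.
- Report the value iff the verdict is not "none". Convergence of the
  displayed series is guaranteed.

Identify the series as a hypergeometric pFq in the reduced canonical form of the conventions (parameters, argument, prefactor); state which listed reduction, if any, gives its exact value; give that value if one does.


Key step: t_0 being -8, roots of the ratio polynomials (C = -8, x = -1/9) are the negated parameters.
Ratio: r(k) = (-1/9) * (k+7/8) (k+2) / [(k+7/2) (k+1)] - rational; roots negated = parameters, x = (-1/9), C = -8.

Reduced: x = -1/9, 2F1, upper = {7/8, 2}, lower = {7/2}, C = -8. Verdict: no listed reduction: x = -1/9 and upper {7/8, 2} fail every I1-I6 pattern.
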